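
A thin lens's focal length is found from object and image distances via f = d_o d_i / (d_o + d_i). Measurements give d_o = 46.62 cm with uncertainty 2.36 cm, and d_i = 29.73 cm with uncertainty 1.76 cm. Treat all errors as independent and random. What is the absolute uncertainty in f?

0.747 cm

∂f/∂d_o = (d_i/(d_o+d_i))² = 0.152;  ∂f/∂d_i = (d_o/(d_o+d_i))² = 0.373
δf = √((∂f/∂d_o · δd_o)² + (∂f/∂d_i · δd_i)²) = √(0.128 + 0.431) = 0.747 cm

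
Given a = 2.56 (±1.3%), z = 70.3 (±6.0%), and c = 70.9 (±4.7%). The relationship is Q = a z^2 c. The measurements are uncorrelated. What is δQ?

Q is a product of powers, so relative uncertainties combine in quadrature:
  (1·δa/a)² = (1×0.0130)² = 0.000169;  (2·δz/z)² = (2×0.0600)² = 0.0144;  (1·δc/c)² = (1×0.0470)² = 0.00221
δQ/Q = √(0.0168) = 0.130
Q = 8.97e+05, so δQ = 0.130 × 8.97e+05 = 1.16e+05.

1.16e+05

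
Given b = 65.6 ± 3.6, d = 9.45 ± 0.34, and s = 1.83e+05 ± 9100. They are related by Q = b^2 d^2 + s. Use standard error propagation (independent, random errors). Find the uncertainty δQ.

Let p = b^2·d^2 = 3.84e+05. δp/p = √((2·δb/b)² + (2·δd/d)²) = √(0.0120 + 0.00518) = 0.131, so δp = 50400.
Q = p + s: δQ = √(δp² + δs²) = √(2.54e+09 + 8.28e+07) = 51300

51300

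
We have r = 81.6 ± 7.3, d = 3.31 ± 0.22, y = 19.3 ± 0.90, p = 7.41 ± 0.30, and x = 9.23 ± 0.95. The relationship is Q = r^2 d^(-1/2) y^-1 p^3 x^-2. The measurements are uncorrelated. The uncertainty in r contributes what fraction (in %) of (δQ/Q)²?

34.6%

(δQ/Q)² = (2·δr/r)² + (−½·δd/d)² + (-1·δy/y)² + (3·δp/p)² + (-2·δx/x)²
  r term: (2×0.0895)² = 0.0320
  d term: (-0.5×0.0665)² = 0.00110
  y term: (-1×0.0466)² = 0.00217
  p term: (3×0.0405)² = 0.0148
  x term: (-2×0.103)² = 0.0424
Total = 0.0924. Share from r = 0.0320/0.0924 = 0.346.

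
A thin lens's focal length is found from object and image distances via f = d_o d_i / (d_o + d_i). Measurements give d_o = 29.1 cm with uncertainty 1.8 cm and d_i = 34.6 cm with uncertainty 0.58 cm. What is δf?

0.545 cm

∂f/∂d_o = (d_i/(d_o+d_i))² = 0.295;  ∂f/∂d_i = (d_o/(d_o+d_i))² = 0.209
δf = √((∂f/∂d_o · δd_o)² + (∂f/∂d_i · δd_i)²) = √(0.282 + 0.0147) = 0.545 cm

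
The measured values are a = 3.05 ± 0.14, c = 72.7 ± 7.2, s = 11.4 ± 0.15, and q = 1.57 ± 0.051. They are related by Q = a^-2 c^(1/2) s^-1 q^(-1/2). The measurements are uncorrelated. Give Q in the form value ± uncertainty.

0.0642 ± 0.00683

Products/powers → add relative errors in quadrature, weighted by exponent:
  (-2·δa/a)² = (-2×0.0459)² = 0.00843;  (½·δc/c)² = (0.5×0.0990)² = 0.00245;  (-1·δs/s)² = (-1×0.0132)² = 0.000173;  (−½·δq/q)² = (-0.5×0.0325)² = 0.000264
δQ/Q = √(0.0113) = 0.106
Q = 0.0642, so δQ = 0.106 × 0.0642 = 0.00683.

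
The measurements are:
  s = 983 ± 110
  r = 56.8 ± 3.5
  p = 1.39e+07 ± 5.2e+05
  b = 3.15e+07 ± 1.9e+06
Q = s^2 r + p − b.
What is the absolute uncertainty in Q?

Let w = s^2·r = 5.49e+07. δw/w = √((2·δs/s)² + (1·δr/r)²) = √(0.0501 + 0.00380) = 0.232, so δw = 1.27e+07.
Q = w + p − b: δQ = √(δw² + δp² + δb²) = √(1.62e+14 + 2.7e+11 + 3.61e+12) = 1.29e+07

1.29e+07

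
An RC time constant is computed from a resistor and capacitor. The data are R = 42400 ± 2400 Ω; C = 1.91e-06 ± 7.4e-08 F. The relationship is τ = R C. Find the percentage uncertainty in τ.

6.86%

Relative error in a monomial: (δτ/τ)² = Σ (nᵢ · δxᵢ/xᵢ)².
  (1·δR/R)² = (1×0.0566)² = 0.00320;  (1·δC/C)² = (1×0.0387)² = 0.00150
δτ/τ = √(0.00471) = 0.0686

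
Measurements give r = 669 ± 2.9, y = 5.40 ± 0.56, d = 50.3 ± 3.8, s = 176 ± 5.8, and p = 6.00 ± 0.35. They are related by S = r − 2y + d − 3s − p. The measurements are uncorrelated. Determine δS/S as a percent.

10.4%

Each term contributes (cᵢ δxᵢ)² to (δS)²:
  (δr)² = 8.41;  (2·δy)² = 1.25;  (δd)² = 14.4;  (3·δs)² = 303;  (δp)² = 0.122
δS = √(327) = 18.1
S = 174, so δS/S = 18.1/174 = 0.104.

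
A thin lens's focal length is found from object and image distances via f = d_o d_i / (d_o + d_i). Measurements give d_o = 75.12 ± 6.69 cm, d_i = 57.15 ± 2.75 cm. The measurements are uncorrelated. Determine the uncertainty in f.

∂f/∂d_o = (d_i/(d_o+d_i))² = 0.187;  ∂f/∂d_i = (d_o/(d_o+d_i))² = 0.323
δf = √((∂f/∂d_o · δd_o)² + (∂f/∂d_i · δd_i)²) = √(1.56 + 0.787) = 1.53 cm

1.53 cm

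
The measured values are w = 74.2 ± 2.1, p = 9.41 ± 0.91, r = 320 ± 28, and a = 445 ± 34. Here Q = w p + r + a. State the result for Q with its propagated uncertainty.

1460 ± 83.0

Let h = w·p = 698. δh/h = √((1·δw/w)² + (1·δp/p)²) = √(0.000801 + 0.00935) = 0.101, so δh = 70.4.
Q = h + r + a: δQ = √(δh² + δr² + δa²) = √(4950 + 784 + 1160) = 83.0
Q = 1460.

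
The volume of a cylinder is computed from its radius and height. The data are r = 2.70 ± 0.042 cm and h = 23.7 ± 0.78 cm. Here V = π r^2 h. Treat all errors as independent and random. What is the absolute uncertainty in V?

For a monomial V ∝ r^2, h, fractional errors add in quadrature:
  (2·δr/r)² = (2×0.0156)² = 0.000968;  (1·δh/h)² = (1×0.0329)² = 0.00108
δV/V = √(0.00205) = 0.0453
V = 543 cm^3, so δV = 0.0453 × 543 = 24.6 cm^3.

24.6 cm^3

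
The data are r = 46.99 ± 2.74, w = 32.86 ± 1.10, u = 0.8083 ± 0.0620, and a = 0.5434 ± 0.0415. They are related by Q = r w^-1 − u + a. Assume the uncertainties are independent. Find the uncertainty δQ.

Let p = r·w^-1 = 1.430. δp/p = √((1·δr/r)² + (-1·δw/w)²) = √(0.00340 + 0.00112) = 0.0672, so δp = 0.0961.
Q = p − u + a: δQ = √(δp² + δu² + δa²) = √(0.00924 + 0.00384 + 0.00172) = 0.122

0.122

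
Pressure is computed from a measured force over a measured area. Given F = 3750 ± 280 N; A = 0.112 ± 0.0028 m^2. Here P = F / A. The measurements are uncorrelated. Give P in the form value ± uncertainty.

33500 ± 2640 Pa

Each factor contributes (exponent × relative error)² to (δP/P)²:
  (1·δF/F)² = (1×0.0747)² = 0.00558;  (-1·δA/A)² = (-1×0.0250)² = 0.000625
δP/P = √(0.00620) = 0.0787
P = 33500 Pa, so δP = 0.0787 × 33500 = 2640 Pa.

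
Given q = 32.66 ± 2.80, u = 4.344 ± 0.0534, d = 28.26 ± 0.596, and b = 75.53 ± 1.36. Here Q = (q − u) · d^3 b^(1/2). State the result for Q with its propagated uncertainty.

Let w = q − u = 28.32. δw = √(δq² + δu²) = √(7.84 + 0.00285) = 2.80, so δw/w = 0.0989.
Q is then a monomial in w, d, b:
δQ/Q = √((δw/w)² + (3·δd/d)² + (½·δb/b)²) = √(0.00978 + 0.00400 + 8.11e-05) = 0.118
Q = 5.554e+06, so δQ = 0.118 × 5.554e+06 = 6.54e+05.

(5.554 ± 0.654) × 10^6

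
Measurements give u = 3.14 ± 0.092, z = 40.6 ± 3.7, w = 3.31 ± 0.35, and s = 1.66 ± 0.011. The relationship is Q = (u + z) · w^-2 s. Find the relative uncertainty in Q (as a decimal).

Let h = u + z = 43.7. δh = √(δu² + δz²) = √(0.00846 + 13.7) = 3.70, so δh/h = 0.0846.
Q is then a monomial in h, w, s:
δQ/Q = √((δh/h)² + (-2·δw/w)² + (1·δs/s)²) = √(0.00716 + 0.0447 + 4.39e-05) = 0.228

0.228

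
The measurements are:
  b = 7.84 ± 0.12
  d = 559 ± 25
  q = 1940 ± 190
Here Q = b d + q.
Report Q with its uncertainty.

Let p = b·d = 4380. δp/p = √((1·δb/b)² + (1·δd/d)²) = √(0.000234 + 0.00200) = 0.0473, so δp = 207.
Q = p + q: δQ = √(δp² + δq²) = √(42900 + 36100) = 281
Q = 6320.

6320 ± 281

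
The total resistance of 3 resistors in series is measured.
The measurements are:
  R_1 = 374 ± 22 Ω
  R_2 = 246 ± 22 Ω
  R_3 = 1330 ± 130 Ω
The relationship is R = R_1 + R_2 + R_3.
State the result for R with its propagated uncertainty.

1950 ± 134 Ω

R is a linear combination, so absolute uncertainties add in quadrature:
  (δR_1)² = 484;  (δR_2)² = 484;  (δR_3)² = 16900
δR = √(17900) = 134 Ω
R = 1950 Ω.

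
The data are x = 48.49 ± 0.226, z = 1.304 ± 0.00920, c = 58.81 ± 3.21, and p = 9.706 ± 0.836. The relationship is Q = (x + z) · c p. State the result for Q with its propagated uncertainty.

Let u = x + z = 49.79. δu = √(δx² + δz²) = √(0.0511 + 8.46e-05) = 0.226, so δu/u = 0.00454.
Q is then a monomial in u, c, p:
δQ/Q = √((δu/u)² + (1·δc/c)² + (1·δp/p)²) = √(2.06e-05 + 0.00298 + 0.00742) = 0.102
Q = 28420, so δQ = 0.102 × 28420 = 2900.

28420 ± 2900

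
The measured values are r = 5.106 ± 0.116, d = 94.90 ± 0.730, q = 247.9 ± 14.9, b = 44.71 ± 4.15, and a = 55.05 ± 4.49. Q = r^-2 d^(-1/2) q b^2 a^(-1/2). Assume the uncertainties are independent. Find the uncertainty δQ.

53.8

For a monomial Q ∝ r^-2, d^(-1/2), q, b^2, a^(-1/2), fractional errors add in quadrature:
  (-2·δr/r)² = (-2×0.0227)² = 0.00206;  (−½·δd/d)² = (-0.5×0.00769)² = 1.48e-05;  (1·δq/q)² = (1×0.0601)² = 0.00361;  (2·δb/b)² = (2×0.0928)² = 0.0345;  (−½·δa/a)² = (-0.5×0.0816)² = 0.00166
δQ/Q = √(0.0418) = 0.204
Q = 263.0, so δQ = 0.204 × 263.0 = 53.8.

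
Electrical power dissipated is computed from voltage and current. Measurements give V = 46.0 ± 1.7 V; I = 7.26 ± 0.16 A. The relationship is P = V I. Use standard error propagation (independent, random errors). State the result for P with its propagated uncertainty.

Each factor contributes (exponent × relative error)² to (δP/P)²:
  (1·δV/V)² = (1×0.0370)² = 0.00137;  (1·δI/I)² = (1×0.0220)² = 0.000486
δP/P = √(0.00185) = 0.0430
P = 334 W, so δP = 0.0430 × 334 = 14.4 W.

334 ± 14.4 W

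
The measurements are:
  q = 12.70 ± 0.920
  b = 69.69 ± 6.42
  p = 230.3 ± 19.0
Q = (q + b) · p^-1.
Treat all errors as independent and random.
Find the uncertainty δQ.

Let u = q + b = 82.39. δu = √(δq² + δb²) = √(0.846 + 41.2) = 6.49, so δu/u = 0.0787.
Q is then a monomial in u, p:
δQ/Q = √((δu/u)² + (-1·δp/p)²) = √(0.00620 + 0.00681) = 0.114
Q = 0.3578, so δQ = 0.114 × 0.3578 = 0.0408.

0.0408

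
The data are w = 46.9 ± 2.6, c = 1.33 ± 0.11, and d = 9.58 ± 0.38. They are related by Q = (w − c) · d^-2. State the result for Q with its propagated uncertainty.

Let u = w − c = 45.6. δu = √(δw² + δc²) = √(6.76 + 0.0121) = 2.60, so δu/u = 0.0571.
Q is then a monomial in u, d:
δQ/Q = √((δu/u)² + (-2·δd/d)²) = √(0.00326 + 0.00629) = 0.0977
Q = 0.497, so δQ = 0.0977 × 0.497 = 0.0485.

0.497 ± 0.0485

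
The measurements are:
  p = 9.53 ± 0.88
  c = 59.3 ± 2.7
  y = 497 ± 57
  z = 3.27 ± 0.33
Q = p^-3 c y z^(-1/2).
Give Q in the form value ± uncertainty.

Relative error in a monomial: (δQ/Q)² = Σ (nᵢ · δxᵢ/xᵢ)².
  (-3·δp/p)² = (-3×0.0923)² = 0.0767;  (1·δc/c)² = (1×0.0455)² = 0.00207;  (1·δy/y)² = (1×0.115)² = 0.0132;  (−½·δz/z)² = (-0.5×0.101)² = 0.00255
δQ/Q = √(0.0945) = 0.307
Q = 18.8, so δQ = 0.307 × 18.8 = 5.79.

18.8 ± 5.79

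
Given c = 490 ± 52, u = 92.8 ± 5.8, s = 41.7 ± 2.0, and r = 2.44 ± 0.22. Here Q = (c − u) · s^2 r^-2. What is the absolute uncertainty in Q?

28200

Let w = c − u = 397. δw = √(δc² + δu²) = √(2700 + 33.6) = 52.3, so δw/w = 0.132.
Q is then a monomial in w, s, r:
δQ/Q = √((δw/w)² + (2·δs/s)² + (-2·δr/r)²) = √(0.0174 + 0.00920 + 0.0325) = 0.243
Q = 1.16e+05, so δQ = 0.243 × 1.16e+05 = 28200.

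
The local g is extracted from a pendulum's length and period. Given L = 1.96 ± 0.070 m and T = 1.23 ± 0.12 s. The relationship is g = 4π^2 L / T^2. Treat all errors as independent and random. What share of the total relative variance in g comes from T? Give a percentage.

96.8%

(δg/g)² = (1·δL/L)² + (-2·δT/T)²
  L term: (1×0.0357)² = 0.00128
  T term: (-2×0.0976)² = 0.0381
Total = 0.0393. Share from T = 0.0381/0.0393 = 0.968.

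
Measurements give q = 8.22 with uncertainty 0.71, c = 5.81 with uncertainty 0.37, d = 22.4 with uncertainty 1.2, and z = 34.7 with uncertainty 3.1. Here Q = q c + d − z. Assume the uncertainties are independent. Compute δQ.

Let p = q·c = 47.8. δp/p = √((1·δq/q)² + (1·δc/c)²) = √(0.00746 + 0.00406) = 0.107, so δp = 5.13.
Q = p + d − z: δQ = √(δp² + δd² + δz²) = √(26.3 + 1.44 + 9.61) = 6.11

6.11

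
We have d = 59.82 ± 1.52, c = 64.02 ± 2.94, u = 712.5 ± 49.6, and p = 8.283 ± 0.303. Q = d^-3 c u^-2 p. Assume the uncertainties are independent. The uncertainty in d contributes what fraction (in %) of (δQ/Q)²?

(δQ/Q)² = (-3·δd/d)² + (1·δc/c)² + (-2·δu/u)² + (1·δp/p)²
  d term: (-3×0.0254)² = 0.00581
  c term: (1×0.0459)² = 0.00211
  u term: (-2×0.0696)² = 0.0194
  p term: (1×0.0366)² = 0.00134
Total = 0.0286. Share from d = 0.00581/0.0286 = 0.203.

20.3%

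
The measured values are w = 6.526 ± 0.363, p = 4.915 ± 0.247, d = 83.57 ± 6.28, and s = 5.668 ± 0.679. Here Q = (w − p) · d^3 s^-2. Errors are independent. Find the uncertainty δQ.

12500

Let u = w − p = 1.611. δu = √(δw² + δp²) = √(0.132 + 0.0610) = 0.439, so δu/u = 0.273.
Q is then a monomial in u, d, s:
δQ/Q = √((δu/u)² + (3·δd/d)² + (-2·δs/s)²) = √(0.0743 + 0.0508 + 0.0574) = 0.427
Q = 29270, so δQ = 0.427 × 29270 = 12500.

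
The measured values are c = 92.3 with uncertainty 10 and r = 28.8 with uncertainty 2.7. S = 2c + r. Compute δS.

20.2

Absolute uncertainties add in quadrature for a linear combination:
  (2·δc)² = 400;  (δr)² = 7.29
δS = √(407) = 20.2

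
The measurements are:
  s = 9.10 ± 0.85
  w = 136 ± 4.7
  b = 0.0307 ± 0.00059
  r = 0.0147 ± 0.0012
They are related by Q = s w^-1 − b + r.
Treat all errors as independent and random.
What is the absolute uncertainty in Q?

Let p = s·w^-1 = 0.0669. δp/p = √((1·δs/s)² + (-1·δw/w)²) = √(0.00872 + 0.00119) = 0.0996, so δp = 0.00666.
Q = p − b + r: δQ = √(δp² + δb² + δr²) = √(4.44e-05 + 3.48e-07 + 1.44e-06) = 0.00680

0.00680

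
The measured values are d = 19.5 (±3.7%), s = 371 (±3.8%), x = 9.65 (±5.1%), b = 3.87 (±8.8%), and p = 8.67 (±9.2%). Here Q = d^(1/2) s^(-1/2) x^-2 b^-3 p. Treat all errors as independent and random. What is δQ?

Relative error in a monomial: (δQ/Q)² = Σ (nᵢ · δxᵢ/xᵢ)².
  (½·δd/d)² = (0.5×0.0370)² = 0.000342;  (−½·δs/s)² = (-0.5×0.0380)² = 0.000361;  (-2·δx/x)² = (-2×0.0510)² = 0.0104;  (-3·δb/b)² = (-3×0.0880)² = 0.0697;  (1·δp/p)² = (1×0.0920)² = 0.00846
δQ/Q = √(0.0893) = 0.299
Q = 0.000368, so δQ = 0.299 × 0.000368 = 0.000110.

0.000110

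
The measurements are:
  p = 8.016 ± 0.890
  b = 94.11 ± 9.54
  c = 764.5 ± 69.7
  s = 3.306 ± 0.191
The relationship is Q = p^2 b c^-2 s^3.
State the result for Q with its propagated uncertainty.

0.3739 ± 0.131

For a monomial Q ∝ p^2, b, c^-2, s^3, fractional errors add in quadrature:
  (2·δp/p)² = (2×0.111)² = 0.0493;  (1·δb/b)² = (1×0.101)² = 0.0103;  (-2·δc/c)² = (-2×0.0912)² = 0.0332;  (3·δs/s)² = (3×0.0578)² = 0.0300
δQ/Q = √(0.123) = 0.351
Q = 0.3739, so δQ = 0.351 × 0.3739 = 0.131.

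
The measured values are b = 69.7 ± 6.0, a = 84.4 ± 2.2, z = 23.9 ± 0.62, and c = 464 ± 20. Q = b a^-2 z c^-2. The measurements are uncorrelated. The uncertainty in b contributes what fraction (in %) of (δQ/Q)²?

40.6%

(δQ/Q)² = (1·δb/b)² + (-2·δa/a)² + (1·δz/z)² + (-2·δc/c)²
  b term: (1×0.0861)² = 0.00741
  a term: (-2×0.0261)² = 0.00272
  z term: (1×0.0259)² = 0.000673
  c term: (-2×0.0431)² = 0.00743
Total = 0.0182. Share from b = 0.00741/0.0182 = 0.406.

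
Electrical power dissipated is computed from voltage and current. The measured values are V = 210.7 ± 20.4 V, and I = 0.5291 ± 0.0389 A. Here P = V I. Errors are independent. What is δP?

P is a product of powers, so relative uncertainties combine in quadrature:
  (1·δV/V)² = (1×0.0968)² = 0.00937;  (1·δI/I)² = (1×0.0735)² = 0.00541
δP/P = √(0.0148) = 0.122
P = 111.5 W, so δP = 0.122 × 111.5 = 13.6 W.

13.6 W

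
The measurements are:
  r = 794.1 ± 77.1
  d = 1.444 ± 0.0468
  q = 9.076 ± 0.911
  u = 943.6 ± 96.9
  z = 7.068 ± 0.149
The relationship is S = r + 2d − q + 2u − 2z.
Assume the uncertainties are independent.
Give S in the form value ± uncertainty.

2661 ± 209

Sums and differences: (δS)² = Σ (cᵢ δxᵢ)².
  (δr)² = 5940;  (2·δd)² = 0.00876;  (δq)² = 0.830;  (2·δu)² = 37600;  (2·δz)² = 0.0888
δS = √(43500) = 209
S = 2661.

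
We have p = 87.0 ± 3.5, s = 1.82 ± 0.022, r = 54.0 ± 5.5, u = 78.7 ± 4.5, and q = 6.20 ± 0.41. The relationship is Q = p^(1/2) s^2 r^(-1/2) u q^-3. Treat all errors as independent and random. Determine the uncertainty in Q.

Since Q is a product/quotient, work with relative uncertainties:
  (½·δp/p)² = (0.5×0.0402)² = 0.000405;  (2·δs/s)² = (2×0.0121)² = 0.000584;  (−½·δr/r)² = (-0.5×0.102)² = 0.00259;  (1·δu/u)² = (1×0.0572)² = 0.00327;  (-3·δq/q)² = (-3×0.0661)² = 0.0394
δQ/Q = √(0.0462) = 0.215
Q = 1.39, so δQ = 0.215 × 1.39 = 0.298.

0.298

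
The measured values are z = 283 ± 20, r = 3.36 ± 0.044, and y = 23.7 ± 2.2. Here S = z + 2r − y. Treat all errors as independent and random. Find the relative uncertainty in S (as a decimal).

0.0756

S is a linear combination, so absolute uncertainties add in quadrature:
  (δz)² = 400;  (2·δr)² = 0.00774;  (δy)² = 4.84
δS = √(405) = 20.1
S = 266, so δS/S = 20.1/266 = 0.0756.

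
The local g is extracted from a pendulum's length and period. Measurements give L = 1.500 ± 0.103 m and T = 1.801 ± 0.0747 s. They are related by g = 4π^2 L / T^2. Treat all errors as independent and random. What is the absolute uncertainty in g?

Since g is a product/quotient, work with relative uncertainties:
  (1·δL/L)² = (1×0.0687)² = 0.00472;  (-2·δT/T)² = (-2×0.0415)² = 0.00688
δg/g = √(0.0116) = 0.108
g = 18.26 m/s^2, so δg = 0.108 × 18.26 = 1.97 m/s^2.

1.97 m/s^2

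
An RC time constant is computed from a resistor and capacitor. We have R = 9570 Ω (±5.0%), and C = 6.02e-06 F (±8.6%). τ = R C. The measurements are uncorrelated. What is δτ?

0.00573 s

For a monomial τ ∝ R, C, fractional errors add in quadrature:
  (1·δR/R)² = (1×0.0500)² = 0.00250;  (1·δC/C)² = (1×0.0860)² = 0.00740
δτ/τ = √(0.00990) = 0.0995
τ = 0.0576 s, so δτ = 0.0995 × 0.0576 = 0.00573 s.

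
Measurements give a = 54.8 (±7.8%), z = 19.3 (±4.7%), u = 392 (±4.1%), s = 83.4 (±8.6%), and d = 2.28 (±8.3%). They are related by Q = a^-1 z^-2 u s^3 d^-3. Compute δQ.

Products/powers → add relative errors in quadrature, weighted by exponent:
  (-1·δa/a)² = (-1×0.0780)² = 0.00608;  (-2·δz/z)² = (-2×0.0470)² = 0.00884;  (1·δu/u)² = (1×0.0410)² = 0.00168;  (3·δs/s)² = (3×0.0860)² = 0.0666;  (-3·δd/d)² = (-3×0.0830)² = 0.0620
δQ/Q = √(0.145) = 0.381
Q = 940, so δQ = 0.381 × 940 = 358.

358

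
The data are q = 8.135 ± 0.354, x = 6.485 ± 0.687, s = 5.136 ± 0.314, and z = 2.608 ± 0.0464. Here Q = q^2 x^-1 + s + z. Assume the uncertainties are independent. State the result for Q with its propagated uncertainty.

Let p = q^2·x^-1 = 10.20. δp/p = √((2·δq/q)² + (-1·δx/x)²) = √(0.00757 + 0.0112) = 0.137, so δp = 1.40.
Q = p + s + z: δQ = √(δp² + δs² + δz²) = √(1.96 + 0.0986 + 0.00215) = 1.43
Q = 17.95.

17.95 ± 1.43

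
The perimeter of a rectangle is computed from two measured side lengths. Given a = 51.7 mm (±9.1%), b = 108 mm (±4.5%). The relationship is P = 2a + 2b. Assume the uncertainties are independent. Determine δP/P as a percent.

P is a linear combination, so absolute uncertainties add in quadrature:
  (2·δa)² = 88.5;  (2·δb)² = 94.5
δP = √(183) = 13.5 mm
P = 319 mm, so δP/P = 13.5/319 = 0.0424.

4.24%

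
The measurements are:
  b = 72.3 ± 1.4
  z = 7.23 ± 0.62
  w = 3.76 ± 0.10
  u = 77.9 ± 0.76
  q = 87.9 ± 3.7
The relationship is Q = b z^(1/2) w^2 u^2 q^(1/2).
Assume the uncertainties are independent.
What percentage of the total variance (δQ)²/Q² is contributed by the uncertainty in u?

6.49%

(δQ/Q)² = (1·δb/b)² + (½·δz/z)² + (2·δw/w)² + (2·δu/u)² + (½·δq/q)²
  b term: (1×0.0194)² = 0.000375
  z term: (0.5×0.0858)² = 0.00184
  w term: (2×0.0266)² = 0.00283
  u term: (2×0.00976)² = 0.000381
  q term: (0.5×0.0421)² = 0.000443
Total = 0.00587. Share from u = 0.000381/0.00587 = 0.0649.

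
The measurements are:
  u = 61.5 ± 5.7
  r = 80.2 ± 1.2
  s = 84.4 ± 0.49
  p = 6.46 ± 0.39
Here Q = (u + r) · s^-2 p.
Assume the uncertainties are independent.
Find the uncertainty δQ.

Let w = u + r = 142. δw = √(δu² + δr²) = √(32.5 + 1.44) = 5.82, so δw/w = 0.0411.
Q is then a monomial in w, s, p:
δQ/Q = √((δw/w)² + (-2·δs/s)² + (1·δp/p)²) = √(0.00169 + 0.000135 + 0.00364) = 0.0740
Q = 0.129, so δQ = 0.0740 × 0.129 = 0.00950.

0.00950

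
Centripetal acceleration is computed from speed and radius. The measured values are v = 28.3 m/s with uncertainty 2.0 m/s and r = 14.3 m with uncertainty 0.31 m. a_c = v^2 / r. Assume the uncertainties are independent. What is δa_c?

8.01 m/s^2

a_c is a product of powers, so relative uncertainties combine in quadrature:
  (2·δv/v)² = (2×0.0707)² = 0.0200;  (-1·δr/r)² = (-1×0.0217)² = 0.000470
δa_c/a_c = √(0.0204) = 0.143
a_c = 56.0 m/s^2, so δa_c = 0.143 × 56.0 = 8.01 m/s^2.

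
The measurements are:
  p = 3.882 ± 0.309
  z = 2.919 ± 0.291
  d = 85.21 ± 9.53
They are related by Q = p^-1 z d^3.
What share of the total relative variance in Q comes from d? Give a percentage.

87.4%

(δQ/Q)² = (-1·δp/p)² + (1·δz/z)² + (3·δd/d)²
  p term: (-1×0.0796)² = 0.00634
  z term: (1×0.0997)² = 0.00994
  d term: (3×0.112)² = 0.113
Total = 0.129. Share from d = 0.113/0.129 = 0.874.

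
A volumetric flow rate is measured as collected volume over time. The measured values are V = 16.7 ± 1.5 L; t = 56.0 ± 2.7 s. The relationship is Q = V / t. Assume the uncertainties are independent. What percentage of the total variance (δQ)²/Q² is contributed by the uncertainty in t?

22.4%

(δQ/Q)² = (1·δV/V)² + (-1·δt/t)²
  V term: (1×0.0898)² = 0.00807
  t term: (-1×0.0482)² = 0.00232
Total = 0.0104. Share from t = 0.00232/0.0104 = 0.224.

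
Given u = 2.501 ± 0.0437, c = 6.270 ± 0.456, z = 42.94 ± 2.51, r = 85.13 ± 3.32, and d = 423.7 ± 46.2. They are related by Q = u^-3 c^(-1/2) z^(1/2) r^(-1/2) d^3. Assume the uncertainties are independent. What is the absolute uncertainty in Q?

Relative error in a monomial: (δQ/Q)² = Σ (nᵢ · δxᵢ/xᵢ)².
  (-3·δu/u)² = (-3×0.0175)² = 0.00275;  (−½·δc/c)² = (-0.5×0.0727)² = 0.00132;  (½·δz/z)² = (0.5×0.0585)² = 0.000854;  (−½·δr/r)² = (-0.5×0.0390)² = 0.000380;  (3·δd/d)² = (3×0.109)² = 0.107
δQ/Q = √(0.112) = 0.335
Q = 1.379e+06, so δQ = 0.335 × 1.379e+06 = 4.62e+05.

4.62e+05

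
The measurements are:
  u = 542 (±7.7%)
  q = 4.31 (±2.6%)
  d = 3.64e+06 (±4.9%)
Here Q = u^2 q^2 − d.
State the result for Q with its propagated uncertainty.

(1.82 ± 0.905) × 10^6

Let p = u^2·q^2 = 5.46e+06. δp/p = √((2·δu/u)² + (2·δq/q)²) = √(0.0237 + 0.00270) = 0.163, so δp = 8.87e+05.
Q = p − d: δQ = √(δp² + δd²) = √(7.87e+11 + 3.18e+10) = 9.05e+05
Q = 1.82e+06.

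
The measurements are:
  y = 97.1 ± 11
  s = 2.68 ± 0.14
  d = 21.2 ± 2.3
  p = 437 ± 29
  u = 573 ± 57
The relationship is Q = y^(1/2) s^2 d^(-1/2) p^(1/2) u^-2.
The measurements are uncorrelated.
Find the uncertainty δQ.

0.000235

For a monomial Q ∝ y^(1/2), s^2, d^(-1/2), p^(1/2), u^-2, fractional errors add in quadrature:
  (½·δy/y)² = (0.5×0.113)² = 0.00321;  (2·δs/s)² = (2×0.0522)² = 0.0109;  (−½·δd/d)² = (-0.5×0.108)² = 0.00294;  (½·δp/p)² = (0.5×0.0664)² = 0.00110;  (-2·δu/u)² = (-2×0.0995)² = 0.0396
δQ/Q = √(0.0577) = 0.240
Q = 0.000979, so δQ = 0.240 × 0.000979 = 0.000235.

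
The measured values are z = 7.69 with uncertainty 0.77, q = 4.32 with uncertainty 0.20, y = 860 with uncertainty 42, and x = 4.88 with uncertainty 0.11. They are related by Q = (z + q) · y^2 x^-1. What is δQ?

Let u = z + q = 12.0. δu = √(δz² + δq²) = √(0.593 + 0.0400) = 0.796, so δu/u = 0.0662.
Q is then a monomial in u, y, x:
δQ/Q = √((δu/u)² + (2·δy/y)² + (-1·δx/x)²) = √(0.00439 + 0.00954 + 0.000508) = 0.120
Q = 1.82e+06, so δQ = 0.120 × 1.82e+06 = 2.19e+05.

2.19e+05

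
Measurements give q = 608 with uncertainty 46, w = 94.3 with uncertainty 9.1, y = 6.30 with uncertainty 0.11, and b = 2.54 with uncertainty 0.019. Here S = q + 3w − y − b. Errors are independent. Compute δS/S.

S is a linear combination, so absolute uncertainties add in quadrature:
  (δq)² = 2120;  (3·δw)² = 745;  (δy)² = 0.0121;  (δb)² = 0.000361
δS = √(2860) = 53.5
S = 882, so δS/S = 53.5/882 = 0.0606.

0.0606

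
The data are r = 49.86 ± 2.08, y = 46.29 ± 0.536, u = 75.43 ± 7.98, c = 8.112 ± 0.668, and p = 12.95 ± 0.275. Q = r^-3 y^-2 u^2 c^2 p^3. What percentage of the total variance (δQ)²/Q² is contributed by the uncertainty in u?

48.6%

(δQ/Q)² = (-3·δr/r)² + (-2·δy/y)² + (2·δu/u)² + (2·δc/c)² + (3·δp/p)²
  r term: (-3×0.0417)² = 0.0157
  y term: (-2×0.0116)² = 0.000536
  u term: (2×0.106)² = 0.0448
  c term: (2×0.0823)² = 0.0271
  p term: (3×0.0212)² = 0.00406
Total = 0.0922. Share from u = 0.0448/0.0922 = 0.486.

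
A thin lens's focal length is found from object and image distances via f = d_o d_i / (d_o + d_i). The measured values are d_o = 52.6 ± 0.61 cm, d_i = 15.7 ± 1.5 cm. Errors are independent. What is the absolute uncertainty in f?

0.890 cm

∂f/∂d_o = (d_i/(d_o+d_i))² = 0.0528;  ∂f/∂d_i = (d_o/(d_o+d_i))² = 0.593
δf = √((∂f/∂d_o · δd_o)² + (∂f/∂d_i · δd_i)²) = √(0.00104 + 0.791) = 0.890 cm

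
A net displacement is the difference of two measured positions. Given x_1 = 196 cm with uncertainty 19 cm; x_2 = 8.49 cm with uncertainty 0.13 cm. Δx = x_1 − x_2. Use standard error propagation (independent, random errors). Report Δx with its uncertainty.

For a sum/difference, combine absolute errors in quadrature:
  (δx_1)² = 361;  (δx_2)² = 0.0169
δΔx = √(361) = 19.0 cm
Δx = 188 cm.

188 ± 19.0 cm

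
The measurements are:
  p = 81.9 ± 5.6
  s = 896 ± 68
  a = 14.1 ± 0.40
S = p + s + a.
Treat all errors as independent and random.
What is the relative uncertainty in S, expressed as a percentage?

6.88%

Each term contributes (cᵢ δxᵢ)² to (δS)²:
  (δp)² = 31.4;  (δs)² = 4620;  (δa)² = 0.160
δS = √(4660) = 68.2
S = 992, so δS/S = 68.2/992 = 0.0688.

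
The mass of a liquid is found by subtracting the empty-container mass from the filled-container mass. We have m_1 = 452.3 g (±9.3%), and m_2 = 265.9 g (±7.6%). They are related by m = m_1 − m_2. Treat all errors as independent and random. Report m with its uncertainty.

Absolute uncertainties add in quadrature for a linear combination:
  (δm_1)² = 1770;  (δm_2)² = 408
δm = √(2180) = 46.7 g
m = 186.4 g.

186.4 ± 46.7 g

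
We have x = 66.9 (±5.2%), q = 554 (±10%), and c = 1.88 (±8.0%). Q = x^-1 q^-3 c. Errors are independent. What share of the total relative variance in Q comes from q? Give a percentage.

(δQ/Q)² = (-1·δx/x)² + (-3·δq/q)² + (1·δc/c)²
  x term: (-1×0.0520)² = 0.00270
  q term: (-3×0.100)² = 0.0900
  c term: (1×0.0800)² = 0.00640
Total = 0.0991. Share from q = 0.0900/0.0991 = 0.908.

90.8%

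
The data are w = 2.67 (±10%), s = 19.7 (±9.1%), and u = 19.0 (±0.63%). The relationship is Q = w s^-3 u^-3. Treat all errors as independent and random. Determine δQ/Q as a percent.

Q is a product of powers, so relative uncertainties combine in quadrature:
  (1·δw/w)² = (1×0.100)² = 0.0100;  (-3·δs/s)² = (-3×0.0910)² = 0.0745;  (-3·δu/u)² = (-3×0.00630)² = 0.000357
δQ/Q = √(0.0849) = 0.291

29.1%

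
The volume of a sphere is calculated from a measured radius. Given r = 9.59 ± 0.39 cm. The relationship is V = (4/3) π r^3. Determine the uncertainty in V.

Each factor contributes (exponent × relative error)² to (δV/V)²:
  (3·δr/r)² = (3×0.0407)² = 0.0149
δV/V = √(0.0149) = 0.122
V = 3690 cm^3, so δV = 0.122 × 3690 = 451 cm^3.

451 cm^3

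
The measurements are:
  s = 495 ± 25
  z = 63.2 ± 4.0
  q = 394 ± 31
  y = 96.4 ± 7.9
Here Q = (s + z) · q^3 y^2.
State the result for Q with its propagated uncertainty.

(3.17 ± 0.923) × 10^14

Let u = s + z = 558. δu = √(δs² + δz²) = √(625 + 16.0) = 25.3, so δu/u = 0.0454.
Q is then a monomial in u, q, y:
δQ/Q = √((δu/u)² + (3·δq/q)² + (2·δy/y)²) = √(0.00206 + 0.0557 + 0.0269) = 0.291
Q = 3.17e+14, so δQ = 0.291 × 3.17e+14 = 9.23e+13.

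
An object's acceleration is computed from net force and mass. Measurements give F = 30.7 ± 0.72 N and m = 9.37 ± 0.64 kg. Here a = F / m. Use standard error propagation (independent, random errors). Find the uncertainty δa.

0.237 m/s^2

For a monomial a ∝ F, m^-1, fractional errors add in quadrature:
  (1·δF/F)² = (1×0.0235)² = 0.000550;  (-1·δm/m)² = (-1×0.0683)² = 0.00467
δa/a = √(0.00522) = 0.0722
a = 3.28 m/s^2, so δa = 0.0722 × 3.28 = 0.237 m/s^2.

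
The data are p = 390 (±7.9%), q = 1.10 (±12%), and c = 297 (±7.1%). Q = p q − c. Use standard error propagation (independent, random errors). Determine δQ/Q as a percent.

49.3%

Let w = p·q = 429. δw/w = √((1·δp/p)² + (1·δq/q)²) = √(0.00624 + 0.0144) = 0.144, so δw = 61.6.
Q = w − c: δQ = √(δw² + δc²) = √(3800 + 445) = 65.1
Q = 132, so δQ/Q = 65.1/132 = 0.493.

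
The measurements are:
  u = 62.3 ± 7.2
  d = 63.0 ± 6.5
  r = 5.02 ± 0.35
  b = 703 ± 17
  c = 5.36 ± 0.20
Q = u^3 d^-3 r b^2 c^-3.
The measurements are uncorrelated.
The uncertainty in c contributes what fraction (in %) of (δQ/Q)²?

(δQ/Q)² = (3·δu/u)² + (-3·δd/d)² + (1·δr/r)² + (2·δb/b)² + (-3·δc/c)²
  u term: (3×0.116)² = 0.120
  d term: (-3×0.103)² = 0.0958
  r term: (1×0.0697)² = 0.00486
  b term: (2×0.0242)² = 0.00234
  c term: (-3×0.0373)² = 0.0125
Total = 0.236. Share from c = 0.0125/0.236 = 0.0532.

5.32%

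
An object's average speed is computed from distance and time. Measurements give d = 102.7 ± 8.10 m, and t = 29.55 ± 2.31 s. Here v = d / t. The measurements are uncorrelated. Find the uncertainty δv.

0.386 m/s

Products/powers → add relative errors in quadrature, weighted by exponent:
  (1·δd/d)² = (1×0.0789)² = 0.00622;  (-1·δt/t)² = (-1×0.0782)² = 0.00611
δv/v = √(0.0123) = 0.111
v = 3.475 m/s, so δv = 0.111 × 3.475 = 0.386 m/s.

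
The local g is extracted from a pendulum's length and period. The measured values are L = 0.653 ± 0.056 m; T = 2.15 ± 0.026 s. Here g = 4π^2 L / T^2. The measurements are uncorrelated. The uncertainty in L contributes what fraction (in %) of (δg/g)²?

(δg/g)² = (1·δL/L)² + (-2·δT/T)²
  L term: (1×0.0858)² = 0.00735
  T term: (-2×0.0121)² = 0.000585
Total = 0.00794. Share from L = 0.00735/0.00794 = 0.926.

92.6%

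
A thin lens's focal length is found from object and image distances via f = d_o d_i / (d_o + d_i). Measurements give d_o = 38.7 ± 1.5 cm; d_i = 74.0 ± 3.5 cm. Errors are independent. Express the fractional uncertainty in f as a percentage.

∂f/∂d_o = (d_i/(d_o+d_i))² = 0.431;  ∂f/∂d_i = (d_o/(d_o+d_i))² = 0.118
δf = √((∂f/∂d_o · δd_o)² + (∂f/∂d_i · δd_i)²) = √(0.418 + 0.170) = 0.767 cm
f = 25.4 cm, so δf/f = 0.767/25.4 = 0.0302.

3.02%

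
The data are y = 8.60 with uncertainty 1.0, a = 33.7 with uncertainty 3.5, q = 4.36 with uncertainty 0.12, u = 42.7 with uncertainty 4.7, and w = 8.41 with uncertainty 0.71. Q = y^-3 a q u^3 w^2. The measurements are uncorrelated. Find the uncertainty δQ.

6.62e+05

Products/powers → add relative errors in quadrature, weighted by exponent:
  (-3·δy/y)² = (-3×0.116)² = 0.122;  (1·δa/a)² = (1×0.104)² = 0.0108;  (1·δq/q)² = (1×0.0275)² = 0.000758;  (3·δu/u)² = (3×0.110)² = 0.109;  (2·δw/w)² = (2×0.0844)² = 0.0285
δQ/Q = √(0.271) = 0.520
Q = 1.27e+06, so δQ = 0.520 × 1.27e+06 = 6.62e+05.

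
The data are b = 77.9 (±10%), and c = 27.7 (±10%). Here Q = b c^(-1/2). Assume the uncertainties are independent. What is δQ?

Each factor contributes (exponent × relative error)² to (δQ/Q)²:
  (1·δb/b)² = (1×0.100)² = 0.0100;  (−½·δc/c)² = (-0.5×0.100)² = 0.00250
δQ/Q = √(0.0125) = 0.112
Q = 14.8, so δQ = 0.112 × 14.8 = 1.65.

1.65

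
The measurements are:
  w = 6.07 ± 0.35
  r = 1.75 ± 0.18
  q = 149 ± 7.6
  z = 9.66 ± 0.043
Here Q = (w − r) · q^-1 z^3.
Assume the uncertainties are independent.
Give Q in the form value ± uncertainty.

26.1 ± 2.75

Let u = w − r = 4.32. δu = √(δw² + δr²) = √(0.122 + 0.0324) = 0.394, so δu/u = 0.0911.
Q is then a monomial in u, q, z:
δQ/Q = √((δu/u)² + (-1·δq/q)² + (3·δz/z)²) = √(0.00830 + 0.00260 + 0.000178) = 0.105
Q = 26.1, so δQ = 0.105 × 26.1 = 2.75.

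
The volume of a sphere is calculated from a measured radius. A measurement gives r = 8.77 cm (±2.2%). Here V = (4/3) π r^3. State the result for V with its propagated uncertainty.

2830 ± 186 cm^3

V ∝ r^3, so δV/V = |3| · δr/r = 3 × 0.0220 = 0.0660.
V = 2830 cm^3, so δV = 0.0660 × 2830 = 186 cm^3.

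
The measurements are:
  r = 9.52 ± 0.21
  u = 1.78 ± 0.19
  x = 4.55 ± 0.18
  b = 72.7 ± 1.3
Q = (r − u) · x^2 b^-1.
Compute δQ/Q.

Let w = r − u = 7.74. δw = √(δr² + δu²) = √(0.0441 + 0.0361) = 0.283, so δw/w = 0.0366.
Q is then a monomial in w, x, b:
δQ/Q = √((δw/w)² + (2·δx/x)² + (-1·δb/b)²) = √(0.00134 + 0.00626 + 0.000320) = 0.0890

0.0890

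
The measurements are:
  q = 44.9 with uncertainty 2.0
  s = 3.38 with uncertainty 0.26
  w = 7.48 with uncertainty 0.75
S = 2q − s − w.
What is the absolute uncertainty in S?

4.08

S is a linear combination, so absolute uncertainties add in quadrature:
  (2·δq)² = 16.0;  (δs)² = 0.0676;  (δw)² = 0.562
δS = √(16.6) = 4.08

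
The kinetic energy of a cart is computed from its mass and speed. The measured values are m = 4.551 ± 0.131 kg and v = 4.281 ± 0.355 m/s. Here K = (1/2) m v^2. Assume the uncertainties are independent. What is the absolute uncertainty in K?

Products/powers → add relative errors in quadrature, weighted by exponent:
  (1·δm/m)² = (1×0.0288)² = 0.000829;  (2·δv/v)² = (2×0.0829)² = 0.0275
δK/K = √(0.0283) = 0.168
K = 41.70 J, so δK = 0.168 × 41.70 = 7.02 J.

7.02 J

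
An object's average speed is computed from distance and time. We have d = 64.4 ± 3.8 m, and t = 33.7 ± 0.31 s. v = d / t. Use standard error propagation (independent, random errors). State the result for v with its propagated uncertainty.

v is a product of powers, so relative uncertainties combine in quadrature:
  (1·δd/d)² = (1×0.0590)² = 0.00348;  (-1·δt/t)² = (-1×0.00920)² = 8.46e-05
δv/v = √(0.00357) = 0.0597
v = 1.91 m/s, so δv = 0.0597 × 1.91 = 0.114 m/s.

1.91 ± 0.114 m/s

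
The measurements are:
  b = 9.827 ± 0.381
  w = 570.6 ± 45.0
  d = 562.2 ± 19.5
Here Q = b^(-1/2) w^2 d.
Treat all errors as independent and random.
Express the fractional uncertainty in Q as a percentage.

Products/powers → add relative errors in quadrature, weighted by exponent:
  (−½·δb/b)² = (-0.5×0.0388)² = 0.000376;  (2·δw/w)² = (2×0.0789)² = 0.0249;  (1·δd/d)² = (1×0.0347)² = 0.00120
δQ/Q = √(0.0265) = 0.163

16.3%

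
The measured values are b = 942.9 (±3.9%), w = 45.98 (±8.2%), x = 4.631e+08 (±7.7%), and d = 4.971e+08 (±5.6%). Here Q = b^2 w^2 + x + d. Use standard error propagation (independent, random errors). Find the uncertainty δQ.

3.44e+08

Let p = b^2·w^2 = 1.88e+09. δp/p = √((2·δb/b)² + (2·δw/w)²) = √(0.00608 + 0.0269) = 0.182, so δp = 3.41e+08.
Q = p + x + d: δQ = √(δp² + δx² + δd²) = √(1.17e+17 + 1.27e+15 + 7.75e+14) = 3.44e+08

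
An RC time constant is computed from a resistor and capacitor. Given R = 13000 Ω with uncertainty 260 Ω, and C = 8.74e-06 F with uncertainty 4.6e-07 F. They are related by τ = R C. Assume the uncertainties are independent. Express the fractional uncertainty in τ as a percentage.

5.63%

Relative error in a monomial: (δτ/τ)² = Σ (nᵢ · δxᵢ/xᵢ)².
  (1·δR/R)² = (1×0.0200)² = 0.000400;  (1·δC/C)² = (1×0.0526)² = 0.00277
δτ/τ = √(0.00317) = 0.0563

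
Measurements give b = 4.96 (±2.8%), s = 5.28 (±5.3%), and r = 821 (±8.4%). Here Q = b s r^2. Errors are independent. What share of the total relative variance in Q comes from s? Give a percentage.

(δQ/Q)² = (1·δb/b)² + (1·δs/s)² + (2·δr/r)²
  b term: (1×0.0280)² = 0.000784
  s term: (1×0.0530)² = 0.00281
  r term: (2×0.0840)² = 0.0282
Total = 0.0318. Share from s = 0.00281/0.0318 = 0.0883.

8.83%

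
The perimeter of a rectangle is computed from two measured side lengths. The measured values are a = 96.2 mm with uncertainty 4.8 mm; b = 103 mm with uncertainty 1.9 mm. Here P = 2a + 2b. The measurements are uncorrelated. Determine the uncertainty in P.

Sums and differences: (δP)² = Σ (cᵢ δxᵢ)².
  (2·δa)² = 92.2;  (2·δb)² = 14.4
δP = √(107) = 10.3 mm

10.3 mm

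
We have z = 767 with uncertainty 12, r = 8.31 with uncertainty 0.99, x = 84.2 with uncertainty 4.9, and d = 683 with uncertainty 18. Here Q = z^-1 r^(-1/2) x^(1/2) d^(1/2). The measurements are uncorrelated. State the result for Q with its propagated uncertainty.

For a monomial Q ∝ z^-1, r^(-1/2), x^(1/2), d^(1/2), fractional errors add in quadrature:
  (-1·δz/z)² = (-1×0.0156)² = 0.000245;  (−½·δr/r)² = (-0.5×0.119)² = 0.00355;  (½·δx/x)² = (0.5×0.0582)² = 0.000847;  (½·δd/d)² = (0.5×0.0264)² = 0.000174
δQ/Q = √(0.00481) = 0.0694
Q = 0.108, so δQ = 0.0694 × 0.108 = 0.00752.

0.108 ± 0.00752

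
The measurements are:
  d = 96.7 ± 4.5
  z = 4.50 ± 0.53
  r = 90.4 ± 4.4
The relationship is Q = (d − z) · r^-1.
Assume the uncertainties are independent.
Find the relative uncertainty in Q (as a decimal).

0.0692

Let u = d − z = 92.2. δu = √(δd² + δz²) = √(20.2 + 0.281) = 4.53, so δu/u = 0.0491.
Q is then a monomial in u, r:
δQ/Q = √((δu/u)² + (-1·δr/r)²) = √(0.00242 + 0.00237) = 0.0692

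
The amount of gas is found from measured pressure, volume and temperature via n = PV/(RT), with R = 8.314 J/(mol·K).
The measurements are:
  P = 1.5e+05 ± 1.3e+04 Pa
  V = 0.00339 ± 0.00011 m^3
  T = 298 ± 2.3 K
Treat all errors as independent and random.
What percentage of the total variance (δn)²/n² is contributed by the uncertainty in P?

(δn/n)² = (1·δP/P)² + (1·δV/V)² + (-1·δT/T)²
  P term: (1×0.0867)² = 0.00751
  V term: (1×0.0324)² = 0.00105
  T term: (-1×0.00772)² = 5.96e-05
Total = 0.00862. Share from P = 0.00751/0.00862 = 0.871.

87.1%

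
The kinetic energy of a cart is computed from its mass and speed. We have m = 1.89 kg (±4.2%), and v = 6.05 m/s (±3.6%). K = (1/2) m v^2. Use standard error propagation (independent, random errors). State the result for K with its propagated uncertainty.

34.6 ± 2.88 J

Each factor contributes (exponent × relative error)² to (δK/K)²:
  (1·δm/m)² = (1×0.0420)² = 0.00176;  (2·δv/v)² = (2×0.0360)² = 0.00518
δK/K = √(0.00695) = 0.0834
K = 34.6 J, so δK = 0.0834 × 34.6 = 2.88 J.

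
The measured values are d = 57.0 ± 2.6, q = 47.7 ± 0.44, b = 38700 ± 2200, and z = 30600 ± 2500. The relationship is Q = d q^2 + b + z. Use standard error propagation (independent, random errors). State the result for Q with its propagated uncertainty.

(1.99 ± 0.0720) × 10^5

Let p = d·q^2 = 1.3e+05. δp/p = √((1·δd/d)² + (2·δq/q)²) = √(0.00208 + 0.000340) = 0.0492, so δp = 6380.
Q = p + b + z: δQ = √(δp² + δb² + δz²) = √(4.07e+07 + 4.84e+06 + 6.25e+06) = 7200
Q = 1.99e+05.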